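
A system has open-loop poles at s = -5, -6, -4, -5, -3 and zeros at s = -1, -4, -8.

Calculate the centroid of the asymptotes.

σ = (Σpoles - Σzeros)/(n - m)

σ = (Σpoles - Σzeros)/(n - m) = (-23 - (-13))/(5 - 3) = -10/2 = -5.0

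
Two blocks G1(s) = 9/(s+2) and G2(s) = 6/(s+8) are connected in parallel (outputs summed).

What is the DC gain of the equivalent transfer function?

Parallel: G_eq = G1 + G2. DC gain = G1(0) + G2(0) = 9/2 + 6/8 = 4.5 + 0.75 = 5.25.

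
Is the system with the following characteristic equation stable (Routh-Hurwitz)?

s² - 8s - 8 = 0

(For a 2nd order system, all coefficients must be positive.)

Coefficients: 1, -8, -8. b=-8, c=-8 not positive, so system is unstable.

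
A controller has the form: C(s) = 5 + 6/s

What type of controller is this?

This is a Proportional-Integral (PI) controller.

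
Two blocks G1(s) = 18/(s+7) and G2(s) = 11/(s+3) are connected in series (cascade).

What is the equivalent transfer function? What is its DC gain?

Series: multiply transfer functions. G_eq = 18/(s+7) × 11/(s+3) = 198/((s+7)(s+3)). DC gain = 198/(7×3) = 9.4286.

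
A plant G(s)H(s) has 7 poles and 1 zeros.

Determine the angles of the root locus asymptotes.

n - m = 7 - 1 = 6. Angles: θk = (2k + 1)·180°/6 = 30°, 90°, 150°, 210°, 270°, 330°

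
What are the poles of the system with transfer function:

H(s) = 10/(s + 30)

Pole is where denominator = 0: s + 30 = 0, so s = -30.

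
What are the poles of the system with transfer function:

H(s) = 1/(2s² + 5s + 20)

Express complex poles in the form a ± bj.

Discriminant = 5² - 4×2×20 = 25 - 160 = -135 < 0, so the poles are a complex conjugate pair s = (-5 ± j√135)/(2×2). Real part = -5/(2×2) = -5/4 = -1.25; imaginary part = ±√135/(2×2) ≈ 2.9047. Poles: s = -1.25 ± 2.9047j.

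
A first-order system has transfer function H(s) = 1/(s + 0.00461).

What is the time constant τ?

For H(s) = 1/(s + 1/τ), the pole is at -1/τ = -0.00461, so τ = 1/0.00461 = 216.9 s.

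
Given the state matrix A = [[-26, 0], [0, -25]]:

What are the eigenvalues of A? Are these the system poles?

For diagonal matrix, eigenvalues are diagonal entries: λ₁ = -26, λ₂ = -25. Eigenvalues of A = system poles.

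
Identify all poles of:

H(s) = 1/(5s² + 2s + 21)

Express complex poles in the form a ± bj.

Discriminant = 2² - 4×5×21 = 4 - 420 = -416 < 0, so the poles are a complex conjugate pair s = (-2 ± j√416)/(2×5). Real part = -2/(2×5) = -2/10 = -0.2; imaginary part = ±√416/(2×5) ≈ 2.0396. Poles: s = -0.2 ± 2.0396j.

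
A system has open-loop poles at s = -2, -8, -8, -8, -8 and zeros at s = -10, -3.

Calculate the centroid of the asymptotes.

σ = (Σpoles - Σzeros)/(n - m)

σ = (Σpoles - Σzeros)/(n - m) = (-34 - (-13))/(5 - 2) = -21/3 = -7.0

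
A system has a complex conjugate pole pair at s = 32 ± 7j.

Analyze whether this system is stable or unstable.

Real part of poles is 32 (> 0, right half-plane). Unstable.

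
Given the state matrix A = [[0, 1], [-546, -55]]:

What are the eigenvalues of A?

det(A - λI) = λ² - (-55)λ + 546 = (λ - (-42))(λ - (-13)). Eigenvalues: -42, -13.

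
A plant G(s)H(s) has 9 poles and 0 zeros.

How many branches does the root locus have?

Root locus has n branches where n = number of poles = 9.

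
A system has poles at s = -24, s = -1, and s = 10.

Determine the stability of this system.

Pole(s) at s = 10 are not in the left half-plane. System is unstable.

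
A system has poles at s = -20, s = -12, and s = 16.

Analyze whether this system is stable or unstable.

Pole(s) at s = 16 are not in the left half-plane. System is unstable.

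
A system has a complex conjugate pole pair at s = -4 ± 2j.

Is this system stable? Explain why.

Real part of poles is -4 (< 0, left half-plane). Stable.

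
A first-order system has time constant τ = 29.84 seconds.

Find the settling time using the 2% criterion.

For first-order system, 2% settling time ≈ 4τ = 4 × 29.84 = 119.36 s.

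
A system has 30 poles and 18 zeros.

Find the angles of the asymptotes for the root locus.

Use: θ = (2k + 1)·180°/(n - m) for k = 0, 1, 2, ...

n - m = 30 - 18 = 12. Angles: θk = (2k + 1)·180°/12 = 15°, 45°, 75°, 105°, 135°, 165°, 195°, 225°, 255°, 285°, 315°, 345°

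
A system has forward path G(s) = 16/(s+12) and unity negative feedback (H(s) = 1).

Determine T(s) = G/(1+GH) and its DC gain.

T(s) = G/(1+GH) = [16/(s+12)] / [1 + 16/(s+12)] = 16/(s+12+16) = 16/(s+28). DC gain = 16/28 = 0.5714.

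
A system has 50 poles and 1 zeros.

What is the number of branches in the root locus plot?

Root locus has n branches where n = number of poles = 50.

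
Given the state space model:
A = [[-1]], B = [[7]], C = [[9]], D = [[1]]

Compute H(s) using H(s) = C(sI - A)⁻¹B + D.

(sI - A)⁻¹ = 1/(s + 1). H(s) = 9×7/(s + 1) + 1 = (s + 64)/(s + 1).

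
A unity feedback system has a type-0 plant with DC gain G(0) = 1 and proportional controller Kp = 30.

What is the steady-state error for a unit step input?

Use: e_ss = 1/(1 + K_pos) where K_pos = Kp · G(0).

K_pos = Kp · G(0) = 30 × 1 = 30. e_ss = 1/(1 + 30) = 0.0323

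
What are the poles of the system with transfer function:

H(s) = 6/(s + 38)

Pole is where denominator = 0: s + 38 = 0, so s = -38.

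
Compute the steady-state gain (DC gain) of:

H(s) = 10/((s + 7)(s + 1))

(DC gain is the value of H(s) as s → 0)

DC gain = H(0) = 10/(7 × 1) = 10/7 = 1.4286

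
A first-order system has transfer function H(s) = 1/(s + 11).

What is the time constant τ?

For H(s) = 1/(s + 1/τ), the pole is at -1/τ = -11, so τ = 1/11 = 0.0909 s.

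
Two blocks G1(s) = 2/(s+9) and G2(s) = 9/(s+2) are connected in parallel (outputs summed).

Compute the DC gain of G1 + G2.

Parallel: G_eq = G1 + G2. DC gain = G1(0) + G2(0) = 2/9 + 9/2 = 0.2222 + 4.5 = 4.7222.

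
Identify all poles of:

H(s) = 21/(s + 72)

Pole is where denominator = 0: s + 72 = 0, so s = -72.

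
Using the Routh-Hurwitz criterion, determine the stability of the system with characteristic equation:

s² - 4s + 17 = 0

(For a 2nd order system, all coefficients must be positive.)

Coefficients: 1, -4, 17. b=-4 not positive, so system is unstable.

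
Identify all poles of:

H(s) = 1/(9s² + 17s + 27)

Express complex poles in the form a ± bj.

Discriminant = 17² - 4×9×27 = 289 - 972 = -683 < 0, so the poles are a complex conjugate pair s = (-17 ± j√683)/(2×9). Real part = -17/(2×9) = -17/18 ≈ -0.9444; imaginary part = ±√683/(2×9) ≈ 1.4519. Poles: s = -0.9444 ± 1.4519j.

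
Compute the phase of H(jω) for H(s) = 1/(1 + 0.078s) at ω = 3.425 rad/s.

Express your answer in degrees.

Phase = -arctan(ωτ) = -arctan(3.425 × 0.078) = -15.0°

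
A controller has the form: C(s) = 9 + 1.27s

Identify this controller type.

This is a Proportional-Derivative (PD) controller.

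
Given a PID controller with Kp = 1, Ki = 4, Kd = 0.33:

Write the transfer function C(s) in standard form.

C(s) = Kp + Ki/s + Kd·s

Substituting values: C(s) = 1 + 4/s + 0.33s = (0.33s² + s + 4)/s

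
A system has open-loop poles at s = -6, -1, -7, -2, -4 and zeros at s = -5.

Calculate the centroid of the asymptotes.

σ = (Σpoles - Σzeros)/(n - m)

σ = (Σpoles - Σzeros)/(n - m) = (-20 - (-5))/(5 - 1) = -15/4 = -3.75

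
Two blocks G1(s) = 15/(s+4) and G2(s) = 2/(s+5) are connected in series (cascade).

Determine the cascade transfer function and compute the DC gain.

Series: multiply transfer functions. G_eq = 15/(s+4) × 2/(s+5) = 30/((s+4)(s+5)). DC gain = 30/(4×5) = 1.5.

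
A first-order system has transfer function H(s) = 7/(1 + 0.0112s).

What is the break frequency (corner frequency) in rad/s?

Corner frequency = 1/τ = 1/0.0112 = 89.286 rad/s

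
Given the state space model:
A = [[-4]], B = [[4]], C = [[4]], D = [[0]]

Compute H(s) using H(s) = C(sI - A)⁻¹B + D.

(sI - A)⁻¹ = 1/(s + 4). H(s) = 4 × 4/(s + 4) + 0 = 16/(s + 4).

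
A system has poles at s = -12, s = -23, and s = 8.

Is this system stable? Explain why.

Pole(s) at s = 8 are not in the left half-plane. System is unstable.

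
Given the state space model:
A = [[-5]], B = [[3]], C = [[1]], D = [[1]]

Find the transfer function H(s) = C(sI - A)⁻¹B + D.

(sI - A)⁻¹ = 1/(s + 5). H(s) = 1×3/(s + 5) + 1 = (s + 8)/(s + 5).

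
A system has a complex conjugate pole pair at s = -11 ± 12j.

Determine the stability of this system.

Real part of poles is -11 (< 0, left half-plane). Stable.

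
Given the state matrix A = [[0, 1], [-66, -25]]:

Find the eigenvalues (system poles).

det(A - λI) = λ² - (-25)λ + 66 = (λ - (-3))(λ - (-22)). Eigenvalues: -3, -22.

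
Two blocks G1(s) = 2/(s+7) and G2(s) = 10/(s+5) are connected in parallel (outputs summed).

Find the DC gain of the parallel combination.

Parallel: G_eq = G1 + G2. DC gain = G1(0) + G2(0) = 2/7 + 10/5 = 0.2857 + 2 = 2.2857.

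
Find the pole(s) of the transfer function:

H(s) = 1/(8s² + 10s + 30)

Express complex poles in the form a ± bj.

Discriminant = 10² - 4×8×30 = 100 - 960 = -860 < 0, so the poles are a complex conjugate pair s = (-10 ± j√860)/(2×8). Real part = -10/(2×8) = -10/16 = -0.625; imaginary part = ±√860/(2×8) ≈ 1.8329. Poles: s = -0.625 ± 1.8329j.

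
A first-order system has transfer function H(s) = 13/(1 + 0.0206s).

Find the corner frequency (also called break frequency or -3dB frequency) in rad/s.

Corner frequency = 1/τ = 1/0.0206 = 48.544 rad/s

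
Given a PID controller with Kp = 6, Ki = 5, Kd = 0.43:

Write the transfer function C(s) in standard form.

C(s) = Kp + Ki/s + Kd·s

Substituting values: C(s) = 6 + 5/s + 0.43s = (0.43s² + 6s + 5)/s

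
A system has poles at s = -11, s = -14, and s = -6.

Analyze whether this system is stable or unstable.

All poles are in the left half-plane. System is stable.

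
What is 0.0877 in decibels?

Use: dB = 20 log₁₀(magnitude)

dB = 20 log₁₀(0.0877) = -21.1 dB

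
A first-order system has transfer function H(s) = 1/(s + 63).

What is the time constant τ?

For H(s) = 1/(s + 1/τ), the pole is at -1/τ = -63, so τ = 1/63 = 0.0159 s.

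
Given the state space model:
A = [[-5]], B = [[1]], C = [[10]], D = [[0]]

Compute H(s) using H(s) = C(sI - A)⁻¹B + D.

(sI - A)⁻¹ = 1/(s + 5). H(s) = 10 × 1/(s + 5) + 0 = 10/(s + 5).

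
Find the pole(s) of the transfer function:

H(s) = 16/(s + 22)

Pole is where denominator = 0: s + 22 = 0, so s = -22.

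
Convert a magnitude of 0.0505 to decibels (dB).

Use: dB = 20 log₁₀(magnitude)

dB = 20 log₁₀(0.0505) = -25.9 dB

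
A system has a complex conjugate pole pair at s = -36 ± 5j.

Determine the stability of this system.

Real part of poles is -36 (< 0, left half-plane). Stable.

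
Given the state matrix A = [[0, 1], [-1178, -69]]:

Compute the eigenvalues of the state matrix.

det(A - λI) = λ² - (-69)λ + 1178 = (λ - (-31))(λ - (-38)). Eigenvalues: -31, -38.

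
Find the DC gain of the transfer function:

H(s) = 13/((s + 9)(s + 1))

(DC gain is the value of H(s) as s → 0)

DC gain = H(0) = 13/(9 × 1) = 13/9 = 1.4444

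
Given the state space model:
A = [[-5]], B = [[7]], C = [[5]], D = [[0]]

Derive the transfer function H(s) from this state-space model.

(sI - A)⁻¹ = 1/(s + 5). H(s) = 5 × 7/(s + 5) + 0 = 35/(s + 5).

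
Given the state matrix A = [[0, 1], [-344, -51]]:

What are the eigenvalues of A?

det(A - λI) = λ² - (-51)λ + 344 = (λ - (-43))(λ - (-8)). Eigenvalues: -43, -8.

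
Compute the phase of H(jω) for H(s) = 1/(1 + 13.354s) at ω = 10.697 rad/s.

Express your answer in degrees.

Phase = -arctan(ωτ) = -arctan(10.697 × 13.354) = -89.6°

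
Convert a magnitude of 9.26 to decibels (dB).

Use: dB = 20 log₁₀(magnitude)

dB = 20 log₁₀(9.26) = 19.3 dB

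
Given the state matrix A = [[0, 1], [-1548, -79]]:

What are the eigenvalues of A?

det(A - λI) = λ² - (-79)λ + 1548 = (λ - (-36))(λ - (-43)). Eigenvalues: -36, -43.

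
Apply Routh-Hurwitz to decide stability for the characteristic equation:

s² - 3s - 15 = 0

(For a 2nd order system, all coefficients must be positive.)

Coefficients: 1, -3, -15. b=-3, c=-15 not positive, so system is unstable.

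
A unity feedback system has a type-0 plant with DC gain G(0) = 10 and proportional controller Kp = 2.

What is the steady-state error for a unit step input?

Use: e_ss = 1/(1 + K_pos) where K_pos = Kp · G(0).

K_pos = Kp · G(0) = 2 × 10 = 20. e_ss = 1/(1 + 20) = 0.0476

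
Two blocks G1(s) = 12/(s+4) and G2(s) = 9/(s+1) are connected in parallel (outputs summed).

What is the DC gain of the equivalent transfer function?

Parallel: G_eq = G1 + G2. DC gain = G1(0) + G2(0) = 12/4 + 9/1 = 3 + 9 = 12.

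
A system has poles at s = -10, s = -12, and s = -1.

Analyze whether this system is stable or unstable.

All poles are in the left half-plane. System is stable.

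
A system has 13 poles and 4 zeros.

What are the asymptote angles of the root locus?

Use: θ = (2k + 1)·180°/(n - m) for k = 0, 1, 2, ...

n - m = 13 - 4 = 9. Angles: θk = (2k + 1)·180°/9 = 20°, 60°, 100°, 140°, 180°, 220°, 260°, 300°, 340°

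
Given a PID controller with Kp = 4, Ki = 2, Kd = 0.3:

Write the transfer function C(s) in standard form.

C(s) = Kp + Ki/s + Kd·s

Substituting values: C(s) = 4 + 2/s + 0.3s = (0.3s² + 4s + 2)/s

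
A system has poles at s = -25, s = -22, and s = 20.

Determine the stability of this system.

Pole(s) at s = 20 are not in the left half-plane. System is unstable.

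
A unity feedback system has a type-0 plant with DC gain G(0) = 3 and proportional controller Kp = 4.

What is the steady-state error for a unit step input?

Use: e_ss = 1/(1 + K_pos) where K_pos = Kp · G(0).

K_pos = Kp · G(0) = 4 × 3 = 12. e_ss = 1/(1 + 12) = 0.0769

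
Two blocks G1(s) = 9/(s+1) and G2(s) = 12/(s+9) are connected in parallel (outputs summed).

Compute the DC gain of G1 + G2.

Parallel: G_eq = G1 + G2. DC gain = G1(0) + G2(0) = 9/1 + 12/9 = 9 + 1.3333 = 10.3333.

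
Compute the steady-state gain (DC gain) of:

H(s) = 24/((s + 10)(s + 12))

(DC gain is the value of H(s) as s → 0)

DC gain = H(0) = 24/(10 × 12) = 24/120 = 0.2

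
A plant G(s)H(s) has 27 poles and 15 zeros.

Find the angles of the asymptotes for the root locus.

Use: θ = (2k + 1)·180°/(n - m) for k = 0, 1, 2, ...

n - m = 27 - 15 = 12. Angles: θk = (2k + 1)·180°/12 = 15°, 45°, 75°, 105°, 135°, 165°, 195°, 225°, 255°, 285°, 315°, 345°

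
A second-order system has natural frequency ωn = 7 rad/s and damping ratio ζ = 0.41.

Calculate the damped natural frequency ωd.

ωd = ωn√(1 - ζ²) = 7√(1 - 0.41²) = 6.38 rad/s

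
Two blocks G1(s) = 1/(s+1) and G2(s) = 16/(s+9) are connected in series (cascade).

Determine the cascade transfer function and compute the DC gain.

Series: multiply transfer functions. G_eq = 1/(s+1) × 16/(s+9) = 16/((s+1)(s+9)). DC gain = 16/(1×9) = 1.7778.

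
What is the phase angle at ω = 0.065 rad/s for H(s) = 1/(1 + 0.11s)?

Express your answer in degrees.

Phase = -arctan(ωτ) = -arctan(0.065 × 0.11) = -0.4°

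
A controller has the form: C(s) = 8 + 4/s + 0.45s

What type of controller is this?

This is a Proportional-Integral-Derivative (PID) controller.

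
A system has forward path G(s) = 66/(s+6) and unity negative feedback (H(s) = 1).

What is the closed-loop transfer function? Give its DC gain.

T(s) = G/(1+GH) = [66/(s+6)] / [1 + 66/(s+6)] = 66/(s+6+66) = 66/(s+72). DC gain = 66/72 = 0.9167.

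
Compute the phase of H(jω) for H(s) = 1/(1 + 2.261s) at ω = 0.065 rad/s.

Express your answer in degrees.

Phase = -arctan(ωτ) = -arctan(0.065 × 2.261) = -8.4°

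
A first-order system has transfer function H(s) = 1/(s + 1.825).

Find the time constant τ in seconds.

For H(s) = 1/(s + 1/τ), the pole is at -1/τ = -1.825, so τ = 1/1.825 = 0.5479 s.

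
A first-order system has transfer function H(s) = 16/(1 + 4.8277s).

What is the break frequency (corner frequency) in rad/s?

Corner frequency = 1/τ = 1/4.8277 = 0.207 rad/s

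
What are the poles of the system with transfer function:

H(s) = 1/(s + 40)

Pole is where denominator = 0: s + 40 = 0, so s = -40.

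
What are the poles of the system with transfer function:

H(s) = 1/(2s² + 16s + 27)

Discriminant = 16² - 4×2×27 = 256 - 216 = 40 > 0, so two distinct real poles. Using quadratic formula: s = (-16 ± √40)/(2×2) = (-16 ± √40)/4, with √40 ≈ 6.3246. s₁ ≈ -2.4189, s₂ ≈ -5.5811. Poles: s₁ = -2.4189, s₂ = -5.5811.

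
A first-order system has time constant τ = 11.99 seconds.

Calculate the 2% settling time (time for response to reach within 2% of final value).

For first-order system, 2% settling time ≈ 4τ = 4 × 11.99 = 47.96 s.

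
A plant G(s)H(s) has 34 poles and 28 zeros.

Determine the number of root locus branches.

Root locus has n branches where n = number of poles = 34.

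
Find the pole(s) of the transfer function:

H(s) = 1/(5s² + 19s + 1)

Discriminant = 19² - 4×5×1 = 361 - 20 = 341 > 0, so two distinct real poles. Using quadratic formula: s = (-19 ± √341)/(2×5) = (-19 ± √341)/10, with √341 ≈ 18.4662. s₁ ≈ -0.0534, s₂ ≈ -3.7466. Poles: s₁ = -0.0534, s₂ = -3.7466.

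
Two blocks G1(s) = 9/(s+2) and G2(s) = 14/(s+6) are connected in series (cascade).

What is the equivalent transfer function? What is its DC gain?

Series: multiply transfer functions. G_eq = 9/(s+2) × 14/(s+6) = 126/((s+2)(s+6)). DC gain = 126/(2×6) = 10.5.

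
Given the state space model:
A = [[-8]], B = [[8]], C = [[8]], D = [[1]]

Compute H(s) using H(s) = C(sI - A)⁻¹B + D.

(sI - A)⁻¹ = 1/(s + 8). H(s) = 8×8/(s + 8) + 1 = (s + 72)/(s + 8).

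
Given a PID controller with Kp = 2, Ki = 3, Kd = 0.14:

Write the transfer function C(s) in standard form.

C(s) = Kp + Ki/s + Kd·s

Substituting values: C(s) = 2 + 3/s + 0.14s = (0.14s² + 2s + 3)/s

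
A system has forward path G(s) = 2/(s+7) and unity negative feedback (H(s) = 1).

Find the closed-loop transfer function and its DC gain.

T(s) = G/(1+GH) = [2/(s+7)] / [1 + 2/(s+7)] = 2/(s+7+2) = 2/(s+9). DC gain = 2/9 = 0.2222.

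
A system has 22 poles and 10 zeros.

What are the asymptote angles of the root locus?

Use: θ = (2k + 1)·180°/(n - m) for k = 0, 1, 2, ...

n - m = 22 - 10 = 12. Angles: θk = (2k + 1)·180°/12 = 15°, 45°, 75°, 105°, 135°, 165°, 195°, 225°, 255°, 285°, 315°, 345°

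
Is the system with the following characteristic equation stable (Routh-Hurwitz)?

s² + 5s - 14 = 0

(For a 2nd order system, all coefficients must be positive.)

Coefficients: 1, 5, -14. c=-14 not positive, so system is unstable.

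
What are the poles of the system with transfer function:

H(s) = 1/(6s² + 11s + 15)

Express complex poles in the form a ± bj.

Discriminant = 11² - 4×6×15 = 121 - 360 = -239 < 0, so the poles are a complex conjugate pair s = (-11 ± j√239)/(2×6). Real part = -11/(2×6) = -11/12 ≈ -0.9167; imaginary part = ±√239/(2×6) ≈ 1.2883. Poles: s = -0.9167 ± 1.2883j.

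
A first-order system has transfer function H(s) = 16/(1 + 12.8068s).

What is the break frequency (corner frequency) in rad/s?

Corner frequency = 1/τ = 1/12.8068 = 0.078 rad/s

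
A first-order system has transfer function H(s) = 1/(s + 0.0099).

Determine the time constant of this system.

For H(s) = 1/(s + 1/τ), the pole is at -1/τ = -0.0099, so τ = 1/0.0099 = 101 s.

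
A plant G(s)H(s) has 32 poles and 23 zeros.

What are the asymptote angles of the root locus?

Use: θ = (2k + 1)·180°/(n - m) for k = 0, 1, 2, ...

n - m = 32 - 23 = 9. Angles: θk = (2k + 1)·180°/9 = 20°, 60°, 100°, 140°, 180°, 220°, 260°, 300°, 340°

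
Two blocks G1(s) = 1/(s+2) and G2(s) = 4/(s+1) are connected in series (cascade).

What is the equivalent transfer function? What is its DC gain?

Series: multiply transfer functions. G_eq = 1/(s+2) × 4/(s+1) = 4/((s+2)(s+1)). DC gain = 4/(2×1) = 2.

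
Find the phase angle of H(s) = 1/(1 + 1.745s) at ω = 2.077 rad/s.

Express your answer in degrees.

Phase = -arctan(ωτ) = -arctan(2.077 × 1.745) = -74.6°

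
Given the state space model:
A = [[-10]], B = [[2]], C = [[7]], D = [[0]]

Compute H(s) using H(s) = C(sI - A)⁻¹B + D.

(sI - A)⁻¹ = 1/(s + 10). H(s) = 7 × 2/(s + 10) + 0 = 14/(s + 10).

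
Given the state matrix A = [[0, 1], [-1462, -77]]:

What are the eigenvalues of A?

det(A - λI) = λ² - (-77)λ + 1462 = (λ - (-43))(λ - (-34)). Eigenvalues: -43, -34.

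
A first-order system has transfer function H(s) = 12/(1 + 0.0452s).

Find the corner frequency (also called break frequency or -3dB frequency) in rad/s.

Corner frequency = 1/τ = 1/0.0452 = 22.124 rad/s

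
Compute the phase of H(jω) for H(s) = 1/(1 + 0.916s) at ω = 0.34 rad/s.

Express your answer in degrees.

Phase = -arctan(ωτ) = -arctan(0.34 × 0.916) = -17.3°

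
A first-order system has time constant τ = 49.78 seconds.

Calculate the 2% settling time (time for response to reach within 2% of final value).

For first-order system, 2% settling time ≈ 4τ = 4 × 49.78 = 199.12 s.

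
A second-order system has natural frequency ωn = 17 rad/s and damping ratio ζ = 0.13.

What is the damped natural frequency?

ωd = ωn√(1 - ζ²) = 17√(1 - 0.13²) = 16.86 rad/s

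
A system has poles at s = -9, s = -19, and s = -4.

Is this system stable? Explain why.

All poles are in the left half-plane. System is stable.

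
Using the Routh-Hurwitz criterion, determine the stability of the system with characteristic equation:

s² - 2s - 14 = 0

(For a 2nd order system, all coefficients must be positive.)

Coefficients: 1, -2, -14. b=-2, c=-14 not positive, so system is unstable.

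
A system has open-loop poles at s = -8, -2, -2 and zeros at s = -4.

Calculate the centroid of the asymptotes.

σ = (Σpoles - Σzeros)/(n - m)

σ = (Σpoles - Σzeros)/(n - m) = (-12 - (-4))/(3 - 1) = -8/2 = -4.0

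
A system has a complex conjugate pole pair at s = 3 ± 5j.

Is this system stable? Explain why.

Real part of poles is 3 (> 0, right half-plane). Unstable.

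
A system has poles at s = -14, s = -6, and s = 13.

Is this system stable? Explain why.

Pole(s) at s = 13 are not in the left half-plane. System is unstable.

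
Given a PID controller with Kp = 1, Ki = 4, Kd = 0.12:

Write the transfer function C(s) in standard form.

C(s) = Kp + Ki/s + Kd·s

Substituting values: C(s) = 1 + 4/s + 0.12s = (0.12s² + s + 4)/s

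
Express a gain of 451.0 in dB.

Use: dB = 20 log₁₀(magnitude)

dB = 20 log₁₀(451.0) = 53.1 dB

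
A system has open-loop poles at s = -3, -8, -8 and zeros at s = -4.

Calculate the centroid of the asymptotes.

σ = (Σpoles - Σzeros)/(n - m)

σ = (Σpoles - Σzeros)/(n - m) = (-19 - (-4))/(3 - 1) = -15/2 = -7.5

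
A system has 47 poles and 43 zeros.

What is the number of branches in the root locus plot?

Root locus has n branches where n = number of poles = 47.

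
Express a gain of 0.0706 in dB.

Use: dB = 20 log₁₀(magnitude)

dB = 20 log₁₀(0.0706) = -23.0 dB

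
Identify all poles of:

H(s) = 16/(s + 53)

Pole is where denominator = 0: s + 53 = 0, so s = -53.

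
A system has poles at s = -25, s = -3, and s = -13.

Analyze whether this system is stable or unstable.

All poles are in the left half-plane. System is stable.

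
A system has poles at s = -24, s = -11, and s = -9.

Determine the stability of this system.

All poles are in the left half-plane. System is stable.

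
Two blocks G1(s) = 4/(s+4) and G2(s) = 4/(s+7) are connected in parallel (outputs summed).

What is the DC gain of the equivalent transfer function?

Parallel: G_eq = G1 + G2. DC gain = G1(0) + G2(0) = 4/4 + 4/7 = 1 + 0.5714 = 1.5714.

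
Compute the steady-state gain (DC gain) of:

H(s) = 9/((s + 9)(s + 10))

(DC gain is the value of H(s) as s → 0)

DC gain = H(0) = 9/(9 × 10) = 9/90 = 0.1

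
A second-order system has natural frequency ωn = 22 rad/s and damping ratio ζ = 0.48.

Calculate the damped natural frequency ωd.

ωd = ωn√(1 - ζ²) = 22√(1 - 0.48²) = 19.3 rad/s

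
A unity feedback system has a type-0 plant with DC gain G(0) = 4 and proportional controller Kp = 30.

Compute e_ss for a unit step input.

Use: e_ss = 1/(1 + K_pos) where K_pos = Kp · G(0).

K_pos = Kp · G(0) = 30 × 4 = 120. e_ss = 1/(1 + 120) = 0.0083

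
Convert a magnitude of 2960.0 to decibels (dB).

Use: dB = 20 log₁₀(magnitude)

dB = 20 log₁₀(2960.0) = 69.4 dB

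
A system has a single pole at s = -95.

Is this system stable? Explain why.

Pole at s = -95 is in the left half-plane. Stable.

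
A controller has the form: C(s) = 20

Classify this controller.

This is a Proportional (P) controller.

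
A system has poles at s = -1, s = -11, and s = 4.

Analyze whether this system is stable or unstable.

Pole(s) at s = 4 are not in the left half-plane. System is unstable.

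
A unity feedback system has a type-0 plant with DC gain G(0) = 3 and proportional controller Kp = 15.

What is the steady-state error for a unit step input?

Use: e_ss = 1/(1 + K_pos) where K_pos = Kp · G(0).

K_pos = Kp · G(0) = 15 × 3 = 45. e_ss = 1/(1 + 45) = 0.0217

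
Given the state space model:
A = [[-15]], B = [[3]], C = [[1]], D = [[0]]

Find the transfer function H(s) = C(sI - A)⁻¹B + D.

(sI - A)⁻¹ = 1/(s + 15). H(s) = 1 × 3/(s + 15) + 0 = 3/(s + 15).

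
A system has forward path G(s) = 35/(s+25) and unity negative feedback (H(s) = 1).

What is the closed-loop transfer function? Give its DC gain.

T(s) = G/(1+GH) = [35/(s+25)] / [1 + 35/(s+25)] = 35/(s+25+35) = 35/(s+60). DC gain = 35/60 = 0.5833.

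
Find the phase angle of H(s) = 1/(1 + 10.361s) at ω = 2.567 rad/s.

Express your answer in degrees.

Phase = -arctan(ωτ) = -arctan(2.567 × 10.361) = -87.8°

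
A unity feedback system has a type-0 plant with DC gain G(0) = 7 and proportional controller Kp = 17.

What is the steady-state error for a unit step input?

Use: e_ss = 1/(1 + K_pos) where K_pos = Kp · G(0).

K_pos = Kp · G(0) = 17 × 7 = 119. e_ss = 1/(1 + 119) = 0.0083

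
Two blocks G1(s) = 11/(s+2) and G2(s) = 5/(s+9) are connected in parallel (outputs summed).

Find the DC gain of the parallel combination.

Parallel: G_eq = G1 + G2. DC gain = G1(0) + G2(0) = 11/2 + 5/9 = 5.5 + 0.5556 = 6.0556.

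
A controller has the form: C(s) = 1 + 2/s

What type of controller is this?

This is a Proportional-Integral (PI) controller.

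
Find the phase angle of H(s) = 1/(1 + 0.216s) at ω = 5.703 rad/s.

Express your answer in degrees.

Phase = -arctan(ωτ) = -arctan(5.703 × 0.216) = -50.9°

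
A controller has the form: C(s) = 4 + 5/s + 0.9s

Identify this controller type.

This is a Proportional-Integral-Derivative (PID) controller.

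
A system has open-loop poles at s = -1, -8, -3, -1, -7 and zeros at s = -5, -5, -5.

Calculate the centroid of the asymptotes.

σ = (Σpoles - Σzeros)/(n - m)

σ = (Σpoles - Σzeros)/(n - m) = (-20 - (-15))/(5 - 3) = -5/2 = -2.5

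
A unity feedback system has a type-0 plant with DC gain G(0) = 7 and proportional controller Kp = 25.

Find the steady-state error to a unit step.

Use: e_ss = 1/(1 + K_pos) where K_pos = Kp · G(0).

K_pos = Kp · G(0) = 25 × 7 = 175. e_ss = 1/(1 + 175) = 0.0057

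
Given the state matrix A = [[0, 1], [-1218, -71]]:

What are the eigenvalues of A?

det(A - λI) = λ² - (-71)λ + 1218 = (λ - (-29))(λ - (-42)). Eigenvalues: -29, -42.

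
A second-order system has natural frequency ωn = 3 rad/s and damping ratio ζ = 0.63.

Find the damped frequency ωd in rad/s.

ωd = ωn√(1 - ζ²) = 3√(1 - 0.63²) = 2.33 rad/s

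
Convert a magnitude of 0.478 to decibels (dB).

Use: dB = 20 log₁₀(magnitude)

dB = 20 log₁₀(0.478) = -6.4 dB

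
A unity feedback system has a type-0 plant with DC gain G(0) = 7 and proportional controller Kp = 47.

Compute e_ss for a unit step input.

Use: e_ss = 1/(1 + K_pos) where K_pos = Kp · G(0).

K_pos = Kp · G(0) = 47 × 7 = 329. e_ss = 1/(1 + 329) = 0.0030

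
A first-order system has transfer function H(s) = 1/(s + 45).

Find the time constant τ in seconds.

For H(s) = 1/(s + 1/τ), the pole is at -1/τ = -45, so τ = 1/45 = 0.0222 s.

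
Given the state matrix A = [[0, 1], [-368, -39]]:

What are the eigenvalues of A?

det(A - λI) = λ² - (-39)λ + 368 = (λ - (-16))(λ - (-23)). Eigenvalues: -16, -23.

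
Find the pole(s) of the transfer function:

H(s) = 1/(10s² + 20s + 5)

Discriminant = 20² - 4×10×5 = 400 - 200 = 200 > 0, so two distinct real poles. Using quadratic formula: s = (-20 ± √200)/(2×10) = (-20 ± √200)/20, with √200 ≈ 14.1421. s₁ ≈ -0.2929, s₂ ≈ -1.7071. Poles: s₁ = -0.2929, s₂ = -1.7071.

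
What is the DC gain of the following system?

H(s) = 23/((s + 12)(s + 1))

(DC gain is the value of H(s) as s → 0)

DC gain = H(0) = 23/(12 × 1) = 23/12 = 1.9167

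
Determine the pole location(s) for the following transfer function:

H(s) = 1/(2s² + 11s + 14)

Discriminant = 11² - 4×2×14 = 121 - 112 = 9 > 0, so two distinct real poles. Using quadratic formula: s = (-11 ± √9)/(2×2) = (-11 ± √9)/4, with √9 = 3. s₁ = -8/4 = -2, s₂ = -14/4 = -3.5. Poles: s₁ = -2, s₂ = -3.5.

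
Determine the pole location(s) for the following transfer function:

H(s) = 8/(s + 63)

Pole is where denominator = 0: s + 63 = 0, so s = -63.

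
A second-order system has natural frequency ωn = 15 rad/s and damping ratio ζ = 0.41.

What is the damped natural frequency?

ωd = ωn√(1 - ζ²) = 15√(1 - 0.41²) = 13.68 rad/s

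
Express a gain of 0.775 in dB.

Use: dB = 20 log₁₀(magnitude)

dB = 20 log₁₀(0.775) = -2.2 dB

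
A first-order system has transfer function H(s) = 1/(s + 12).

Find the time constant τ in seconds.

For H(s) = 1/(s + 1/τ), the pole is at -1/τ = -12, so τ = 1/12 = 0.0833 s.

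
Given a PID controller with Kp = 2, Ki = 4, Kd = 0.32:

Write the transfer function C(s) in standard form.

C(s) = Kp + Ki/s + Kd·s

Substituting values: C(s) = 2 + 4/s + 0.32s = (0.32s² + 2s + 4)/s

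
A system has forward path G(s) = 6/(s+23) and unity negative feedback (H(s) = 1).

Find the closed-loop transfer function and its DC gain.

T(s) = G/(1+GH) = [6/(s+23)] / [1 + 6/(s+23)] = 6/(s+23+6) = 6/(s+29). DC gain = 6/29 = 0.2069.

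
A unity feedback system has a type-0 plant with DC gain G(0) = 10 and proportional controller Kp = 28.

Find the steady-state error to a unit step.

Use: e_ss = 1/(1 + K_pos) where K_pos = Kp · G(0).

K_pos = Kp · G(0) = 28 × 10 = 280. e_ss = 1/(1 + 280) = 0.0036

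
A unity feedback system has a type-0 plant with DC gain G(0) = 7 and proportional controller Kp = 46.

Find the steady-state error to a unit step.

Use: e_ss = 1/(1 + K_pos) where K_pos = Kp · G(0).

K_pos = Kp · G(0) = 46 × 7 = 322. e_ss = 1/(1 + 322) = 0.0031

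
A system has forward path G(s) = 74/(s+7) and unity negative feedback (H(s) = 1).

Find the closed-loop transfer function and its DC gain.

T(s) = G/(1+GH) = [74/(s+7)] / [1 + 74/(s+7)] = 74/(s+7+74) = 74/(s+81). DC gain = 74/81 = 0.9136.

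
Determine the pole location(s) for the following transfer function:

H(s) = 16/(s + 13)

Pole is where denominator = 0: s + 13 = 0, so s = -13.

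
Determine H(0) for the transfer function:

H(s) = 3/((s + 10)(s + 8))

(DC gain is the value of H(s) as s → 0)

DC gain = H(0) = 3/(10 × 8) = 3/80 = 0.0375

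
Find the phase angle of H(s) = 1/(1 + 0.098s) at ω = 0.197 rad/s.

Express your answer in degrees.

Phase = -arctan(ωτ) = -arctan(0.197 × 0.098) = -1.1°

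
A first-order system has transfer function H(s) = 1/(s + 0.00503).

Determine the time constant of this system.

For H(s) = 1/(s + 1/τ), the pole is at -1/τ = -0.00503, so τ = 1/0.00503 = 198.8 s.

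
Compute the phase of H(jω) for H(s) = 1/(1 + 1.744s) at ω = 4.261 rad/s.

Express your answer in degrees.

Phase = -arctan(ωτ) = -arctan(4.261 × 1.744) = -82.3°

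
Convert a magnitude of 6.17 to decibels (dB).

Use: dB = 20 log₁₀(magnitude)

dB = 20 log₁₀(6.17) = 15.8 dB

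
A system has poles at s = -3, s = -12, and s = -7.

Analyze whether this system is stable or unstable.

All poles are in the left half-plane. System is stable.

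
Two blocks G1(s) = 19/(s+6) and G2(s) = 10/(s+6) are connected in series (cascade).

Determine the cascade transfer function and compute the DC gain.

Series: multiply transfer functions. G_eq = 19/(s+6) × 10/(s+6) = 190/((s+6)(s+6)). DC gain = 190/(6×6) = 5.2778.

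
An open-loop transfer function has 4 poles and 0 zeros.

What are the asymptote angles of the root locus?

n - m = 4 - 0 = 4. Angles: θk = (2k + 1)·180°/4 = 45°, 135°, 225°, 315°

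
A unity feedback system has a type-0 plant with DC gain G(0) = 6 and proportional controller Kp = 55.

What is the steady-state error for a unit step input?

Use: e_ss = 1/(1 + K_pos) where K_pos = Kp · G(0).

K_pos = Kp · G(0) = 55 × 6 = 330. e_ss = 1/(1 + 330) = 0.0030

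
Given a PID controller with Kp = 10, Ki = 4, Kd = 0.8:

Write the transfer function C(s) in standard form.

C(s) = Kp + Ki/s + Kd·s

Substituting values: C(s) = 10 + 4/s + 0.8s = (0.8s² + 10s + 4)/s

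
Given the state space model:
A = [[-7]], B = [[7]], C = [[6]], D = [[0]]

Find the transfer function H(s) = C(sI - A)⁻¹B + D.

(sI - A)⁻¹ = 1/(s + 7). H(s) = 6 × 7/(s + 7) + 0 = 42/(s + 7).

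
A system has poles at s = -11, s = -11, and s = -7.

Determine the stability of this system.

All poles are in the left half-plane. System is stable.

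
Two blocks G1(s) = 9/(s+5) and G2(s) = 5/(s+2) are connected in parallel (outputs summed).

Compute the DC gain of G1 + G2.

Parallel: G_eq = G1 + G2. DC gain = G1(0) + G2(0) = 9/5 + 5/2 = 1.8 + 2.5 = 4.3.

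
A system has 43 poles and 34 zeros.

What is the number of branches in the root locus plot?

Root locus has n branches where n = number of poles = 43.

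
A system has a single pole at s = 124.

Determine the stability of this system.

Pole at s = 124 is in the right half-plane. Unstable.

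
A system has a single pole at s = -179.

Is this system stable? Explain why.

Pole at s = -179 is in the left half-plane. Stable.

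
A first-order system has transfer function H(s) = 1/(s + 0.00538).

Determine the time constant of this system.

For H(s) = 1/(s + 1/τ), the pole is at -1/τ = -0.00538, so τ = 1/0.00538 = 185.9 s.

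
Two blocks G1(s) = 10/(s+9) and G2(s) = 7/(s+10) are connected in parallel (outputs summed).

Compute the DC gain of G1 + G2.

Parallel: G_eq = G1 + G2. DC gain = G1(0) + G2(0) = 10/9 + 7/10 = 1.1111 + 0.7 = 1.8111.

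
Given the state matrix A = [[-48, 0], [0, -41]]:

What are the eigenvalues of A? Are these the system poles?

For diagonal matrix, eigenvalues are diagonal entries: λ₁ = -48, λ₂ = -41. Eigenvalues of A = system poles.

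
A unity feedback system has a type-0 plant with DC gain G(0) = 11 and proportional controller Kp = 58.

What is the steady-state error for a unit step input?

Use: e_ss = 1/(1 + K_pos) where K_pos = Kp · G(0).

K_pos = Kp · G(0) = 58 × 11 = 638. e_ss = 1/(1 + 638) = 0.0016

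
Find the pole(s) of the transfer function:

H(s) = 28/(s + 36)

Pole is where denominator = 0: s + 36 = 0, so s = -36.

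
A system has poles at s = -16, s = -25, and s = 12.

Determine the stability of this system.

Pole(s) at s = 12 are not in the left half-plane. System is unstable.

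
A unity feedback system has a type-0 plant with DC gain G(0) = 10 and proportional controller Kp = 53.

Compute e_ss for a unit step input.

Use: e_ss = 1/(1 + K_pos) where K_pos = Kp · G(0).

K_pos = Kp · G(0) = 53 × 10 = 530. e_ss = 1/(1 + 530) = 0.0019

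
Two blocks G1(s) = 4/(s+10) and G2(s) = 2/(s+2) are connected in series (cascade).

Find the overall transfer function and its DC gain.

Series: multiply transfer functions. G_eq = 4/(s+10) × 2/(s+2) = 8/((s+10)(s+2)). DC gain = 8/(10×2) = 0.4.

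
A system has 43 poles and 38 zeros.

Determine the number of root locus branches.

Root locus has n branches where n = number of poles = 43.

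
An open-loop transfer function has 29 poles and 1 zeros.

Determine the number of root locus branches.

Root locus has n branches where n = number of poles = 29.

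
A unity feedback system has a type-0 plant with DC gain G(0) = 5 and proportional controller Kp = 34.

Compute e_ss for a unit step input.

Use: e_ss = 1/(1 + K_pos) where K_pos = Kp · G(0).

K_pos = Kp · G(0) = 34 × 5 = 170. e_ss = 1/(1 + 170) = 0.0058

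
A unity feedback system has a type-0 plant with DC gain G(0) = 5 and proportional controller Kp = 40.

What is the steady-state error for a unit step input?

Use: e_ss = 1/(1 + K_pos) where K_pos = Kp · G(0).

K_pos = Kp · G(0) = 40 × 5 = 200. e_ss = 1/(1 + 200) = 0.0050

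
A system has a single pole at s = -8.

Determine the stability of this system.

Pole at s = -8 is in the left half-plane. Stable.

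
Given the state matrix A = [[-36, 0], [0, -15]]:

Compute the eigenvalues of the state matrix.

For diagonal matrix, eigenvalues are diagonal entries: λ₁ = -36, λ₂ = -15.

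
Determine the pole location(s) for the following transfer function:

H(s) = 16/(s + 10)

Pole is where denominator = 0: s + 10 = 0, so s = -10.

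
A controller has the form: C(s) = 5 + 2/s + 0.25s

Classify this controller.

This is a Proportional-Integral-Derivative (PID) controller.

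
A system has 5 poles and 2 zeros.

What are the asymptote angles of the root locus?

n - m = 5 - 2 = 3. Angles: θk = (2k + 1)·180°/3 = 60°, 180°, 300°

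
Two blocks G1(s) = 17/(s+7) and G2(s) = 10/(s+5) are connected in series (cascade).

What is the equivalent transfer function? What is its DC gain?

Series: multiply transfer functions. G_eq = 17/(s+7) × 10/(s+5) = 170/((s+7)(s+5)). DC gain = 170/(7×5) = 4.8571.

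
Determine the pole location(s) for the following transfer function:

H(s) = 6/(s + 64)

Pole is where denominator = 0: s + 64 = 0, so s = -64.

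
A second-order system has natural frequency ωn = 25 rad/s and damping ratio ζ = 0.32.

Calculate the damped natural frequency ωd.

ωd = ωn√(1 - ζ²) = 25√(1 - 0.32²) = 23.69 rad/s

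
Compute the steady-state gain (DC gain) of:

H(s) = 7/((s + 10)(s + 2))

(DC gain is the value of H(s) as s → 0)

DC gain = H(0) = 7/(10 × 2) = 7/20 = 0.35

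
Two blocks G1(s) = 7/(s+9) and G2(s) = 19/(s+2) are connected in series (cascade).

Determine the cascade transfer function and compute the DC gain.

Series: multiply transfer functions. G_eq = 7/(s+9) × 19/(s+2) = 133/((s+9)(s+2)). DC gain = 133/(9×2) = 7.3889.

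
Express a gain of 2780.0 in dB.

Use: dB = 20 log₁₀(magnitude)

dB = 20 log₁₀(2780.0) = 68.9 dB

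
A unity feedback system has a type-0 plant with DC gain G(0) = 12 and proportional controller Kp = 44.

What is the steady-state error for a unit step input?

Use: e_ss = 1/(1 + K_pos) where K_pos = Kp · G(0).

K_pos = Kp · G(0) = 44 × 12 = 528. e_ss = 1/(1 + 528) = 0.0019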